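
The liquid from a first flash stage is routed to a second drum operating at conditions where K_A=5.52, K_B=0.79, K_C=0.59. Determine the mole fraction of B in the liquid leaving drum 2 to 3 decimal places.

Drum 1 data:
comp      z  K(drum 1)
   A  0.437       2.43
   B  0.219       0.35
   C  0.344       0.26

Drum 1:
Let ψ₁ = V/F and solve Σ zᵢ(Kᵢ−1)/(1+ψ₁(Kᵢ−1)) = 0.
g(0) = ΣzᵢKᵢ − 1 = 0.228 and g(1) = 1 − Σzᵢ/Kᵢ = -1.129, so a root lies in (0, 1).
Newton iteration, ψ₁⁰ = 0.39:
  ψ₁ = 0.390: g = -0.1473, g' = -0.907 → ψ₁ = 0.227
  ψ₁ = 0.227: g = -0.0016, g' = -0.909 → ψ₁ = 0.226
Converged at ψ₁ = 0.226.
Drum-1 compositions:
  A: x = 0.330, y = 0.803
  B: x = 0.257, y = 0.090
  C: x = 0.413, y = 0.107
Drum-2 feed = drum-1 liquid: z₂ = (0.3304, 0.2567, 0.4130).
Drum 2:
Let ψ₂ = V/F and solve Σ zᵢ(Kᵢ−1)/(1+ψ₂(Kᵢ−1)) = 0.
Feasibility: ΣzᵢKᵢ = 2.270, Σzᵢ/Kᵢ = 1.085 — both > 1, two phases present.
Newton iteration, ψ₂⁰ = 0.5:
  ψ₂ = 0.500: g = 0.1849, g' = -0.759 → ψ₂ = 0.744
  ψ₂ = 0.744: g = 0.0350, g' = -0.514 → ψ₂ = 0.812
  ψ₂ = 0.812: g = 0.0012, g' = -0.482 → ψ₂ = 0.814
Converged at ψ₂ = 0.814.
  A: x = 0.071, y = 0.390
  B: x = 0.310, y = 0.245
  C: x = 0.620, y = 0.366

x_B (drum 2) = 0.310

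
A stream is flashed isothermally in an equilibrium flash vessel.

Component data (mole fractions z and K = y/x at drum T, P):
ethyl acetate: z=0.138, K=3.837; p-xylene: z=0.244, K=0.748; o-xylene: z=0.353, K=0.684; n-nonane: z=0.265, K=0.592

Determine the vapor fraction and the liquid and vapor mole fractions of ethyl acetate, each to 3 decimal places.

Let ψ = V/F and solve Σ zᵢ(Kᵢ−1)/(1+ψ(Kᵢ−1)) = 0.
Check two-phase: ΣzᵢKᵢ = 1.110 > 1 and Σzᵢ/Kᵢ = 1.326 > 1, so g(0) = 0.110 > 0 and g(1) = -0.326 < 0.
Newton–Raphson from ψ = 0.63:
  ψ = 0.630: g = -0.2174, g' = -0.300 → ψ = 0.000
  ψ = 0.000: g = 0.1103, g' = -1.206 → ψ = 0.092
  ψ = 0.092: g = 0.0207, g' = -0.801 → ψ = 0.117
  ψ = 0.117: g = 0.0010, g' = -0.728 → ψ = 0.119
Converged at ψ = 0.119.
Compositions from xᵢ = zᵢ/(1+ψ(Kᵢ−1)), yᵢ = Kᵢxᵢ:
  ethyl acetate: x = 0.103, y = 0.396
  p-xylene: x = 0.252, y = 0.188
  o-xylene: x = 0.367, y = 0.251
  n-nonane: x = 0.278, y = 0.165

ψ = 0.119, x_ethyl acetate = 0.103, y_ethyl acetate = 0.396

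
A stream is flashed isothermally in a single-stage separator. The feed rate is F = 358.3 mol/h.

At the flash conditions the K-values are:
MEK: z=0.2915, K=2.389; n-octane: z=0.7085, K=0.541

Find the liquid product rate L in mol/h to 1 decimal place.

Binary case is linear: z₁(K₁−1)(1+ψ(K₂−1)) + z₂(K₂−1)(1+ψ(K₁−1)) = 0
⇒ ψ = [z₁(K₁−1)+z₂(K₂−1)] / [−(K₁−1)(K₂−1)] = 0.07969/0.63755 = 0.1250
Then V = ψ·F = 0.1250·358.3 = 44.8 mol/h and L = F − V = 313.5 mol/h.

L = 313.5 mol/h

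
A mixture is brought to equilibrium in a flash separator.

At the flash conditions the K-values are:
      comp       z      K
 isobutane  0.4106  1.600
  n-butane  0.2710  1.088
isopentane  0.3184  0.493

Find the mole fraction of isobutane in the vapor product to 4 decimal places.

y_isobutane = 0.5092

Newton–Raphson from V/F = 0.51:
  V/F = 0.5100: g = -0.00627, g' = -0.2375 → V/F = 0.4836
  V/F = 0.4836: g = -0.00004, g' = -0.2344 → V/F = 0.4834
Converged at V/F = 0.4834.
Compositions from xᵢ = zᵢ/(1+V/F(Kᵢ−1)), yᵢ = Kᵢxᵢ:
  isobutane: x = 0.3183, y = 0.5092
  n-butane: x = 0.2599, y = 0.2828
  isopentane: x = 0.4218, y = 0.2079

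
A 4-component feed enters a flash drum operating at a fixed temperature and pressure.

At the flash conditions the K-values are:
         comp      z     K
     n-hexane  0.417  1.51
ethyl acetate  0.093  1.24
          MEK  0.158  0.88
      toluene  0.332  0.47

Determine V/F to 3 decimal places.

Newton iteration, V/F⁰ = 0.5:
  V/F = 0.500: g = -0.0702, g' = -0.248 → V/F = 0.217
  V/F = 0.217: g = -0.0057, g' = -0.214 → V/F = 0.191
Converged at V/F = 0.191.

V/F = 0.191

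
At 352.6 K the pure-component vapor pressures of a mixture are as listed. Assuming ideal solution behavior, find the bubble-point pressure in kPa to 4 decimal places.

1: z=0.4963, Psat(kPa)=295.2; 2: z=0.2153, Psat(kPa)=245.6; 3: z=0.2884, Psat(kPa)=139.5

Pbub = 239.6172 kPa

At the bubble point ψ → 0, so ΣzᵢKᵢ = 1 with Kᵢ = Pᵢˢᵃᵗ/P ⇒ P = ΣzᵢPᵢˢᵃᵗ.
P = 0.4963·295.2 + 0.2153·245.6 + 0.2884·139.5 = 239.6172 kPa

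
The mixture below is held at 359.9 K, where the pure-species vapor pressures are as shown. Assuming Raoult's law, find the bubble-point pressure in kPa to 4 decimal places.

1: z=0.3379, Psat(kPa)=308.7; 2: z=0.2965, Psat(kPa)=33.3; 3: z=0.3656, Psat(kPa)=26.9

At the bubble point ψ → 0, so ΣzᵢKᵢ = 1 with Kᵢ = Pᵢˢᵃᵗ/P ⇒ P = ΣzᵢPᵢˢᵃᵗ.
P = 0.3379·308.7 + 0.2965·33.3 + 0.3656·26.9 = 124.0178 kPa

Pbub = 124.0178 kPa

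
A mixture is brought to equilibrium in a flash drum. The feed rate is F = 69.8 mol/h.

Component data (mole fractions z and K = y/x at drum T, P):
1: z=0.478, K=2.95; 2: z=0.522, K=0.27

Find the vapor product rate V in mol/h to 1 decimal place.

V = 27.0 mol/h

Let ψ = V/F and solve Σ zᵢ(Kᵢ−1)/(1+ψ(Kᵢ−1)) = 0.
Feasibility: ΣzᵢKᵢ = 1.551, Σzᵢ/Kᵢ = 2.095 — both > 1, two phases present.
Binary case is linear: z₁(K₁−1)(1+ψ(K₂−1)) + z₂(K₂−1)(1+ψ(K₁−1)) = 0
⇒ ψ = [z₁(K₁−1)+z₂(K₂−1)] / [−(K₁−1)(K₂−1)] = 0.5510/1.4235 = 0.387
Then V = ψ·F = 0.3871·69.8 = 27.0 mol/h and L = F − V = 42.8 mol/h.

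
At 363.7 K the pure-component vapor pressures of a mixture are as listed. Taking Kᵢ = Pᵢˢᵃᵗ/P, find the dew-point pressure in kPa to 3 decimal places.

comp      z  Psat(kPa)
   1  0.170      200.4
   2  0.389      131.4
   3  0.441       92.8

Pdew = 116.810 kPa

At the dew point ψ → 1, so Σzᵢ/Kᵢ = 1 with Kᵢ = Pᵢˢᵃᵗ/P ⇒ 1/P = Σzᵢ/Pᵢˢᵃᵗ.
1/P = 0.170/200.4 + 0.389/131.4 + 0.441/92.8 = 0.008561 ⇒ P = 116.810 kPa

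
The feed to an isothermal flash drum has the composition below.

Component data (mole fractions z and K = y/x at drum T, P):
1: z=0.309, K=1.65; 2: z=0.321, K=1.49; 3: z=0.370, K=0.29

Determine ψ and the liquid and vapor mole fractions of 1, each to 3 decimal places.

ψ = 0.235, x_1 = 0.268, y_1 = 0.442

Newton iteration, ψ⁰ = 0.5:
  ψ = 0.500: g = -0.1294, g' = -0.572 → ψ = 0.274
  ψ = 0.274: g = -0.0170, g' = -0.441 → ψ = 0.236
  ψ = 0.236: g = -0.0002, g' = -0.429 → ψ = 0.235
Converged at ψ = 0.235.
Compositions from xᵢ = zᵢ/(1+ψ(Kᵢ−1)), yᵢ = Kᵢxᵢ:
  1: x = 0.268, y = 0.442
  2: x = 0.288, y = 0.429
  3: x = 0.444, y = 0.129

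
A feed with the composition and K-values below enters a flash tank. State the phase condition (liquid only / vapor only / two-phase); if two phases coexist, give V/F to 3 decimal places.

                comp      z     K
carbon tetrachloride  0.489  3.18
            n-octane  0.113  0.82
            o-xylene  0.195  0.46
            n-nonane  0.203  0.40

ΣzᵢKᵢ = 1.819; Σzᵢ/Kᵢ = 1.223.
Both exceed 1, so a two-phase solution exists.
Let ψ = V/F and solve Σ zᵢ(Kᵢ−1)/(1+ψ(Kᵢ−1)) = 0.
Iterate (Newton) starting at ψ = 0.37:
  ψ = 0.370: g = 0.2801, g' = -0.926 → ψ = 0.673
  ψ = 0.673: g = 0.0395, g' = -0.732 → ψ = 0.727
  ψ = 0.727: g = -0.0001, g' = -0.737 → ψ = 0.726
Converged at ψ = 0.726.

two-phase, V/F = 0.726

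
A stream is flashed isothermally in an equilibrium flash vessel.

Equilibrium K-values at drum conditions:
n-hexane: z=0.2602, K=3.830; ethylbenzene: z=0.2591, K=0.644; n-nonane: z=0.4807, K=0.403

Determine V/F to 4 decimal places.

Iterate (Newton) starting at V/F = 0.54:
  V/F = 0.5400: g = -0.24644, g' = -0.7495 → V/F = 0.2112
  V/F = 0.2112: g = 0.03279, g' = -1.0791 → V/F = 0.2416
  V/F = 0.2416: g = 0.00111, g' = -1.0084 → V/F = 0.2427
Converged at V/F = 0.2427.

V/F = 0.2427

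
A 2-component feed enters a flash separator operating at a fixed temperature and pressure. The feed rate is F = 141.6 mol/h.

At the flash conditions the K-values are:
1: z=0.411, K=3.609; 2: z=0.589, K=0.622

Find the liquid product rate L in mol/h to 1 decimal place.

L = 19.6 mol/h

Let ψ = V/F and solve Σ zᵢ(Kᵢ−1)/(1+ψ(Kᵢ−1)) = 0.
g(0) = ΣzᵢKᵢ − 1 = 0.850 and g(1) = 1 − Σzᵢ/Kᵢ = -0.061, so a root lies in (0, 1).
Newton–Raphson from ψ = 0.5:
  ψ = 0.500: g = 0.1908, g' = -0.655 → ψ = 0.791
  ψ = 0.791: g = 0.0322, g' = -0.469 → ψ = 0.860
  ψ = 0.860: g = 0.0007, g' = -0.451 → ψ = 0.862
Converged at ψ = 0.862.
Then V = ψ·F = 0.8615·141.6 = 122.0 mol/h and L = F − V = 19.6 mol/h.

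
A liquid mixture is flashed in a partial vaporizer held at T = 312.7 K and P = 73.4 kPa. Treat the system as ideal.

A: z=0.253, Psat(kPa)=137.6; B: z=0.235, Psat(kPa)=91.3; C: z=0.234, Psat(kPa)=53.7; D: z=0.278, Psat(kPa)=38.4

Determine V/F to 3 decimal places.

V/F = 0.324

Raoult's law: Kᵢ = Pᵢˢᵃᵗ/P = Pᵢˢᵃᵗ/73.4.
  K_A = 137.6/73.4 = 1.87466, K_B = 91.3/73.4 = 1.24387, K_C = 53.7/73.4 = 0.73161, K_D = 38.4/73.4 = 0.52316
Material balance + equilibrium reduce to Σ zᵢ(Kᵢ−1)/(1+V/F(Kᵢ−1)) = 0.
Feasibility: ΣzᵢKᵢ = 1.083, Σzᵢ/Kᵢ = 1.175 — both > 1, two phases present.
Newton–Raphson from V/F = 0.43:
  V/F = 0.430: g = -0.0251, g' = -0.235 → V/F = 0.323
  V/F = 0.323: g = 0.0001, g' = -0.238 → V/F = 0.324
Converged at V/F = 0.324.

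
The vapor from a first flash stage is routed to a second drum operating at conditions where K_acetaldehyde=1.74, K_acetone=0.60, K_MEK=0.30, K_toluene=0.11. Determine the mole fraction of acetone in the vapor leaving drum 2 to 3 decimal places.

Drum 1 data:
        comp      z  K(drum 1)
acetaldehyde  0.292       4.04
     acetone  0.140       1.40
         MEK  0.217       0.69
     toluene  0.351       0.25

Drum 1:
Newton iteration, ψ₁⁰ = 0.5:
  ψ₁ = 0.500: g = -0.1019, g' = -0.975 → ψ₁ = 0.396
Converged at ψ₁ = 0.396.
Drum-1 compositions:
  acetaldehyde: x = 0.132, y = 0.535
  acetone: x = 0.121, y = 0.169
  MEK: x = 0.247, y = 0.171
  toluene: x = 0.499, y = 0.125
Drum-2 feed = drum-1 vapor: z₂ = (0.5353, 0.1692, 0.1707, 0.1248).
Drum 2:
Let ψ₂ = V/F and solve Σ zᵢ(Kᵢ−1)/(1+ψ₂(Kᵢ−1)) = 0.
Check two-phase: ΣzᵢKᵢ = 1.098 > 1 and Σzᵢ/Kᵢ = 2.293 > 1, so g(0) = 0.098 > 0 and g(1) = -1.293 < 0.
Iterate (Newton) starting at ψ₂ = 0.5:
  ψ₂ = 0.500: g = -0.1794, g' = -0.717 → ψ₂ = 0.250
  ψ₂ = 0.250: g = -0.0286, g' = -0.529 → ψ₂ = 0.196
  ψ₂ = 0.196: g = -0.0005, g' = -0.513 → ψ₂ = 0.195
Converged at ψ₂ = 0.195.
  acetaldehyde: x = 0.468, y = 0.814
  acetone: x = 0.184, y = 0.110
  MEK: x = 0.198, y = 0.059
  toluene: x = 0.151, y = 0.017

y_acetone (drum 2) = 0.110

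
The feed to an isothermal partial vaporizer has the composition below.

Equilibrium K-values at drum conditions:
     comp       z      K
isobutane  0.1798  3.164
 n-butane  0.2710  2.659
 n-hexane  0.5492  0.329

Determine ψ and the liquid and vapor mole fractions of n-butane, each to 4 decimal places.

Newton iteration, ψ⁰ = 0.64:
  ψ = 0.6400: g = -0.26468, g' = -1.0831 → ψ = 0.3956
  ψ = 0.3956: g = -0.02064, g' = -0.9746 → ψ = 0.3744
  ψ = 0.3744: g = 0.00007, g' = -0.9818 → ψ = 0.3745
Converged at ψ = 0.3745.
Compositions from xᵢ = zᵢ/(1+ψ(Kᵢ−1)), yᵢ = Kᵢxᵢ:
  isobutane: x = 0.0993, y = 0.3142
  n-butane: x = 0.1671, y = 0.4444
  n-hexane: x = 0.7335, y = 0.2413

ψ = 0.3745, x_n-butane = 0.1671, y_n-butane = 0.4444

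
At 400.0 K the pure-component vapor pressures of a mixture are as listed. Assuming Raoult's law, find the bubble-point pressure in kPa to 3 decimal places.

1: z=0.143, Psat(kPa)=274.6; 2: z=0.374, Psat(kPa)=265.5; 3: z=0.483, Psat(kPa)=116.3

At the bubble point ψ → 0, so ΣzᵢKᵢ = 1 with Kᵢ = Pᵢˢᵃᵗ/P ⇒ P = ΣzᵢPᵢˢᵃᵗ.
P = 0.143·274.6 + 0.374·265.5 + 0.483·116.3 = 194.738 kPa

Pbub = 194.738 kPa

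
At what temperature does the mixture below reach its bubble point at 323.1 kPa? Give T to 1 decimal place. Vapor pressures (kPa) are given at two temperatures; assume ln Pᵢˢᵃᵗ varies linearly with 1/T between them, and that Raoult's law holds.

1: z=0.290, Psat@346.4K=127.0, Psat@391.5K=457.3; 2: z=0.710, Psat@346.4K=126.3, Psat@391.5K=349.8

Bubble-point temperature: ΣzᵢPᵢˢᵃᵗ(T) = P. Interpolate ln Pᵢˢᵃᵗ = aᵢ + bᵢ/T.
  T = 346.4 K: ΣzᵢPᵢˢᵃᵗ = 126.50 kPa
  T = 391.5 K: ΣzᵢPᵢˢᵃᵗ = 380.98 kPa
  T = 368.9 K: ΣzᵢPᵢˢᵃᵗ = 226.36 kPa
  T = 380.2 K: ΣzᵢPᵢˢᵃᵗ = 295.81 kPa
  T = 385.9 K: ΣzᵢPᵢˢᵃᵗ = 336.67 kPa
  T = 383.0 K: ΣzᵢPᵢˢᵃᵗ = 315.37 kPa
Interpolating between 383.0 K and 385.9 K gives T ≈ 384.1 K.

T = 384.1 K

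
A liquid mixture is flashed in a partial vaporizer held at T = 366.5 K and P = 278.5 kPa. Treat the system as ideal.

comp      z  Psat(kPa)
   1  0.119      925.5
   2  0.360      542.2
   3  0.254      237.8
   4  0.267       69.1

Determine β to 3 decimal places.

β = 0.496

Raoult's law: Kᵢ = Pᵢˢᵃᵗ/P = Pᵢˢᵃᵗ/278.5.
  K_1 = 925.5/278.5 = 3.32316, K_2 = 542.2/278.5 = 1.94686, K_3 = 237.8/278.5 = 0.85386, K_4 = 69.1/278.5 = 0.24811
Let β = V/F and solve Σ zᵢ(Kᵢ−1)/(1+β(Kᵢ−1)) = 0.
g(0) = ΣzᵢKᵢ − 1 = 0.379 and g(1) = 1 − Σzᵢ/Kᵢ = -0.594, so a root lies in (0, 1).
Newton–Raphson from β = 0.66:
  β = 0.660: g = -0.1207, g' = -0.824 → β = 0.513
  β = 0.513: g = -0.0117, g' = -0.687 → β = 0.496
Converged at β = 0.496.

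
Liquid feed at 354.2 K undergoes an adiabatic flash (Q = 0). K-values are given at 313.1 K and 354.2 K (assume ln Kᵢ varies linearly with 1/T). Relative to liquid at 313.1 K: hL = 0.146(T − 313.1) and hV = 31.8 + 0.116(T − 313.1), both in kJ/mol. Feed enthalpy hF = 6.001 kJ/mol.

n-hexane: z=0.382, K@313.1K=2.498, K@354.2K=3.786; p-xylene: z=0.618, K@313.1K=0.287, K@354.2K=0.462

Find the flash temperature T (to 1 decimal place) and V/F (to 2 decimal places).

T = 317.6 K, V/F = 0.17

Adiabatic flash: solve Rachford–Rice at each trial T, then check hF = ψ·hV(T) + (1−ψ)·hL(T).
  T = 313.1 K: K = (2.498, 0.287), RR gives ψ = 0.123, H_out = 3.918 kJ/mol
  T = 354.2 K: K = (3.786, 0.462), RR gives ψ = 0.488, H_out = 20.924 kJ/mol
  T = 333.6 K: K = (3.113, 0.369), RR gives ψ = 0.313, H_out = 12.762 kJ/mol
  T = 323.4 K: K = (2.800, 0.327), RR gives ψ = 0.224, H_out = 8.568 kJ/mol
  T = 318.2 K: K = (2.646, 0.307), RR gives ψ = 0.175, H_out = 6.292 kJ/mol
  T = 315.6 K: K = (2.570, 0.296), RR gives ψ = 0.149, H_out = 5.103 kJ/mol
  T = 316.9 K: K = (2.608, 0.301), RR gives ψ = 0.162, H_out = 5.703 kJ/mol
Linear interpolation between T = 316.9 (H_out = 5.703) and T = 318.2 (H_out = 6.292) on hF = 6.001 gives T ≈ 317.6 K, at which ψ = 0.17.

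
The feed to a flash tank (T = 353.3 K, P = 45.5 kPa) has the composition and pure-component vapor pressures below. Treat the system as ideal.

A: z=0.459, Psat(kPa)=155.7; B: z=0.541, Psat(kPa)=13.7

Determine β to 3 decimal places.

Raoult's law: Kᵢ = Pᵢˢᵃᵗ/P = Pᵢˢᵃᵗ/45.5.
  K_A = 155.7/45.5 = 3.42198, K_B = 13.7/45.5 = 0.30110
Binary case is linear: z₁(K₁−1)(1+β(K₂−1)) + z₂(K₂−1)(1+β(K₁−1)) = 0
⇒ β = [z₁(K₁−1)+z₂(K₂−1)] / [−(K₁−1)(K₂−1)] = 0.7336/1.6927 = 0.433

β = 0.433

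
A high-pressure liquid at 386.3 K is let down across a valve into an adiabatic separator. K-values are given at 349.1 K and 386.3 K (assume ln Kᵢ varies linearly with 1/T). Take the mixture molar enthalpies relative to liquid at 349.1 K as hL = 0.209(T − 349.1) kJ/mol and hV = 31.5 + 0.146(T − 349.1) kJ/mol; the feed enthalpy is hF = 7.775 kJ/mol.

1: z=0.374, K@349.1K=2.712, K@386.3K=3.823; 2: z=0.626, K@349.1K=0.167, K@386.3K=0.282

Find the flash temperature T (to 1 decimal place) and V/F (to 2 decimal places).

T = 361.8 K, V/F = 0.17

Adiabatic flash: solve Rachford–Rice at each trial T, then check hF = ψ·hV(T) + (1−ψ)·hL(T).
  T = 349.1 K: K = (2.712, 0.167), RR gives ψ = 0.083, H_out = 2.625 kJ/mol
  T = 386.3 K: K = (3.823, 0.282), RR gives ψ = 0.299, H_out = 16.497 kJ/mol
  T = 367.7 K: K = (3.248, 0.220), RR gives ψ = 0.201, H_out = 9.982 kJ/mol
  T = 358.4 K: K = (2.975, 0.192), RR gives ψ = 0.146, H_out = 6.459 kJ/mol
  T = 363.0 K: K = (3.109, 0.206), RR gives ψ = 0.174, H_out = 8.233 kJ/mol
  T = 360.7 K: K = (3.042, 0.199), RR gives ψ = 0.160, H_out = 7.355 kJ/mol
Linear interpolation between T = 360.7 (H_out = 7.355) and T = 363.0 (H_out = 8.233) on hF = 7.775 gives T ≈ 361.8 K, at which ψ = 0.17.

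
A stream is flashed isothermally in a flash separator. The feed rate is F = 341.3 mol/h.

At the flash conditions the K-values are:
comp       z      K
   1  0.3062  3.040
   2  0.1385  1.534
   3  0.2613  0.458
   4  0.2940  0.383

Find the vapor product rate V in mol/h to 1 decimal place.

V = 128.8 mol/h

Let ψ = V/F and solve Σ zᵢ(Kᵢ−1)/(1+ψ(Kᵢ−1)) = 0.
Check two-phase: ΣzᵢKᵢ = 1.3756 > 1 and Σzᵢ/Kᵢ = 1.5292 > 1, so g(0) = 0.3756 > 0 and g(1) = -0.5292 < 0.
Newton–Raphson from ψ = 0.57:
  ψ = 0.5700: g = -0.13922, g' = -0.7227 → ψ = 0.3773
  ψ = 0.3773: g = 0.00002, g' = -0.7457 → ψ = 0.3774
Converged at ψ = 0.3774.
Then V = ψ·F = 0.3774·341.3 = 128.8 mol/h and L = F − V = 212.5 mol/h.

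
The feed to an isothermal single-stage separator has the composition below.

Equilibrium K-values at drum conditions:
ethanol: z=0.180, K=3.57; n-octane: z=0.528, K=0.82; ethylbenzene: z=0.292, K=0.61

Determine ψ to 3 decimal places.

Newton iteration, ψ⁰ = 0.51:
  ψ = 0.510: g = -0.0466, g' = -0.313 → ψ = 0.361
  ψ = 0.361: g = 0.0058, g' = -0.400 → ψ = 0.375
  ψ = 0.375: g = 0.0001, g' = -0.389 → ψ = 0.376
Converged at ψ = 0.376.

ψ = 0.376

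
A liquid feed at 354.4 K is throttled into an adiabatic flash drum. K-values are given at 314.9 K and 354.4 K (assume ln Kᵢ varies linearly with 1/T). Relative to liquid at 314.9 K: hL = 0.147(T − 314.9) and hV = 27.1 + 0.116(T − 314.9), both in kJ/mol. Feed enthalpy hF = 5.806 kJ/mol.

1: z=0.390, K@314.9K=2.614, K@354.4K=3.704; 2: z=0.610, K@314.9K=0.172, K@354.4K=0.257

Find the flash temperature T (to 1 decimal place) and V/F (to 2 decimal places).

Adiabatic flash: solve Rachford–Rice at each trial T, then check hF = ψ·hV(T) + (1−ψ)·hL(T).
  T = 314.9 K: K = (2.614, 0.172), RR gives ψ = 0.093, H_out = 2.522 kJ/mol
  T = 354.4 K: K = (3.704, 0.257), RR gives ψ = 0.299, H_out = 13.551 kJ/mol
  T = 334.6 K: K = (3.142, 0.213), RR gives ψ = 0.211, H_out = 8.475 kJ/mol
  T = 324.8 K: K = (2.875, 0.192), RR gives ψ = 0.157, H_out = 5.672 kJ/mol
  T = 329.7 K: K = (3.008, 0.202), RR gives ψ = 0.185, H_out = 7.105 kJ/mol
  T = 327.2 K: K = (2.940, 0.197), RR gives ψ = 0.171, H_out = 6.383 kJ/mol
  T = 326.0 K: K = (2.908, 0.194), RR gives ψ = 0.164, H_out = 6.030 kJ/mol
Linear interpolation between T = 324.8 (H_out = 5.672) and T = 326.0 (H_out = 6.030) on hF = 5.806 gives T ≈ 325.2 K, at which ψ = 0.16.

T = 325.2 K, V/F = 0.16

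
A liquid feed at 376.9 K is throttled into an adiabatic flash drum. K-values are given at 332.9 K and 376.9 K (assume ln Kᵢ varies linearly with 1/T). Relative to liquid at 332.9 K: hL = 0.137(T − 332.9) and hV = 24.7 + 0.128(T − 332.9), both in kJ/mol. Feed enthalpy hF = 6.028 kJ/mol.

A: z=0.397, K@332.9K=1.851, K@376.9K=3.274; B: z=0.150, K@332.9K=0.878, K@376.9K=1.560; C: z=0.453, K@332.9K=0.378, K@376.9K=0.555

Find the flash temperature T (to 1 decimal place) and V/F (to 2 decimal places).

T = 337.8 K, V/F = 0.22

Adiabatic flash: solve Rachford–Rice at each trial T, then check hF = ψ·hV(T) + (1−ψ)·hL(T).
  T = 332.9 K: K = (1.851, 0.878, 0.378), RR gives ψ = 0.083, H_out = 2.048 kJ/mol
  T = 376.9 K: K = (3.274, 1.560, 0.555), RR gives ψ = 0.932, H_out = 28.688 kJ/mol
  T = 354.9 K: K = (2.506, 1.191, 0.464), RR gives ψ = 0.565, H_out = 16.865 kJ/mol
  T = 343.9 K: K = (2.164, 1.028, 0.420), RR gives ψ = 0.355, H_out = 10.251 kJ/mol
  T = 338.4 K: K = (2.004, 0.951, 0.399), RR gives ψ = 0.231, H_out = 6.439 kJ/mol
  T = 335.6 K: K = (1.925, 0.913, 0.388), RR gives ψ = 0.159, H_out = 4.293 kJ/mol
  T = 337.0 K: K = (1.964, 0.932, 0.393), RR gives ψ = 0.196, H_out = 5.387 kJ/mol
  T = 337.7 K: K = (1.984, 0.942, 0.396), RR gives ψ = 0.213, H_out = 5.918 kJ/mol
Linear interpolation between T = 337.7 (H_out = 5.918) and T = 338.4 (H_out = 6.439) on hF = 6.028 gives T ≈ 337.8 K, at which ψ = 0.22.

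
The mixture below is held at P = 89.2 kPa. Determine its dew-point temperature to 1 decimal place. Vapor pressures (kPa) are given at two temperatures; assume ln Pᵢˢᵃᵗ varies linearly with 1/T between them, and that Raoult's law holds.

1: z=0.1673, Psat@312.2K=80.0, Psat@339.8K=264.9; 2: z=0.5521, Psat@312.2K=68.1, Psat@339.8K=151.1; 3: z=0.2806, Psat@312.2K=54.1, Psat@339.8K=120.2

T = 322.0 K

Dew-point temperature: Σzᵢ·P/Pᵢˢᵃᵗ(T) = 1. Interpolate ln Pᵢˢᵃᵗ = aᵢ + bᵢ/T.
  T = 312.2 K: ΣzᵢP/Pᵢˢᵃᵗ = 1.3724
  T = 339.8 K: ΣzᵢP/Pᵢˢᵃᵗ = 0.5905
  T = 326.0 K: ΣzᵢP/Pᵢˢᵃᵗ = 0.8825
  T = 319.1 K: ΣzᵢP/Pᵢˢᵃᵗ = 1.0946
  T = 322.6 K: ΣzᵢP/Pᵢˢᵃᵗ = 0.9801
  T = 320.9 K: ΣzᵢP/Pᵢˢᵃᵗ = 1.0338
Interpolating between 320.9 K and 322.6 K gives T ≈ 322.0 K.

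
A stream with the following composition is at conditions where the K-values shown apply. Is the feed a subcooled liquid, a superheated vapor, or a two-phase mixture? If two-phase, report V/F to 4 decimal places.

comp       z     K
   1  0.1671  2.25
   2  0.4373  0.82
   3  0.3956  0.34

ΣzᵢKᵢ = 0.8691; Σzᵢ/Kᵢ = 1.7711.
Since ΣzᵢKᵢ < 1 the mixture is below its bubble point — single liquid phase.

subcooled liquid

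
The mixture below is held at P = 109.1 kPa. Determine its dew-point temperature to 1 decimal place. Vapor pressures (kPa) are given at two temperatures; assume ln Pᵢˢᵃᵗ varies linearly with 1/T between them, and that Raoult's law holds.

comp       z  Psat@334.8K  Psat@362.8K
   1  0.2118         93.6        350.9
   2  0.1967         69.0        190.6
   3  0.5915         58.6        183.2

Dew-point temperature: Σzᵢ·P/Pᵢˢᵃᵗ(T) = 1. Interpolate ln Pᵢˢᵃᵗ = aᵢ + bᵢ/T.
  T = 334.8 K: ΣzᵢP/Pᵢˢᵃᵗ = 1.6591
  T = 362.8 K: ΣzᵢP/Pᵢˢᵃᵗ = 0.5307
  T = 348.8 K: ΣzᵢP/Pᵢˢᵃᵗ = 0.9163
  T = 341.8 K: ΣzᵢP/Pᵢˢᵃᵗ = 1.2252
  T = 345.3 K: ΣzᵢP/Pᵢˢᵃᵗ = 1.0579
  T = 347.1 K: ΣzᵢP/Pᵢˢᵃᵗ = 0.9821
Interpolating between 345.3 K and 347.1 K gives T ≈ 346.7 K.

T = 346.7 K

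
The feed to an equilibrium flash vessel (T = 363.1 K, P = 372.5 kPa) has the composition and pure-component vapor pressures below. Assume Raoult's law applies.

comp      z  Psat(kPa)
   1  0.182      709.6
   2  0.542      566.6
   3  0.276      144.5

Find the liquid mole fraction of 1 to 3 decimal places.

Raoult's law: Kᵢ = Pᵢˢᵃᵗ/P = Pᵢˢᵃᵗ/372.5.
  K_1 = 709.6/372.5 = 1.90497, K_2 = 566.6/372.5 = 1.52107, K_3 = 144.5/372.5 = 0.38792
Iterate (Newton) starting at β = 0.49:
  β = 0.490: g = 0.0978, g' = -0.376 → β = 0.750
  β = 0.750: g = -0.0112, g' = -0.482 → β = 0.727
Converged at β = 0.727.
Compositions from xᵢ = zᵢ/(1+β(Kᵢ−1)), yᵢ = Kᵢxᵢ:
  1: x = 0.110, y = 0.209
  2: x = 0.393, y = 0.598
  3: x = 0.497, y = 0.193

x_1 = 0.110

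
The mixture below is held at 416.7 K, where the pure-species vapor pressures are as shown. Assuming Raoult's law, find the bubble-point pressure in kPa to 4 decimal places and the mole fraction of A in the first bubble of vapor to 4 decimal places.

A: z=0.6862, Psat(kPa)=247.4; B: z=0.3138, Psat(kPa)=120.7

At the bubble point ψ → 0, so ΣzᵢKᵢ = 1 with Kᵢ = Pᵢˢᵃᵗ/P ⇒ P = ΣzᵢPᵢˢᵃᵗ.
P = 0.6862·247.4 + 0.3138·120.7 = 207.6415 kPa
yᵢ = zᵢPᵢˢᵃᵗ/P ⇒ y_A = 0.6862·247.4/207.6415 = 0.8176

Pbub = 207.6415 kPa, y_A = 0.8176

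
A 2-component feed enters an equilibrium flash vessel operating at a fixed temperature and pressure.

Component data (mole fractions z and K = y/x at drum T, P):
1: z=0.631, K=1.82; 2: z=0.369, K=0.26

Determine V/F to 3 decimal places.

V/F = 0.403

Rachford–Rice: g(V/F) = Σ zᵢ(Kᵢ−1)/(1+V/F(Kᵢ−1)) = 0.
Feasibility: ΣzᵢKᵢ = 1.244, Σzᵢ/Kᵢ = 1.766 — both > 1, two phases present.
Binary case is linear: z₁(K₁−1)(1+V/F(K₂−1)) + z₂(K₂−1)(1+V/F(K₁−1)) = 0
⇒ V/F = [z₁(K₁−1)+z₂(K₂−1)] / [−(K₁−1)(K₂−1)] = 0.2444/0.6068 = 0.403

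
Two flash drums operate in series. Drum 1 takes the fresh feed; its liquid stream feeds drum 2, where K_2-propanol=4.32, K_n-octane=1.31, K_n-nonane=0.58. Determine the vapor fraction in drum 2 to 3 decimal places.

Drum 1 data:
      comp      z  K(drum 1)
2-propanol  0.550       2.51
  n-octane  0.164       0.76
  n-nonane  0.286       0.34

V/F (drum 2) = 0.693

Drum 1:
Material balance + equilibrium reduce to Σ zᵢ(Kᵢ−1)/(1+ψ₁(Kᵢ−1)) = 0.
g(0) = ΣzᵢKᵢ − 1 = 0.602 and g(1) = 1 − Σzᵢ/Kᵢ = -0.276, so a root lies in (0, 1).
Newton iteration, ψ₁⁰ = 0.52:
  ψ₁ = 0.520: g = 0.1328, g' = -0.695 → ψ₁ = 0.711
  ψ₁ = 0.711: g = -0.0028, g' = -0.748 → ψ₁ = 0.708
Converged at ψ₁ = 0.708.
Drum-1 compositions:
  2-propanol: x = 0.266, y = 0.667
  n-octane: x = 0.198, y = 0.150
  n-nonane: x = 0.537, y = 0.182
Drum-2 feed = drum-1 liquid: z₂ = (0.2659, 0.1975, 0.5365).
Drum 2:
Let ψ₂ = V/F and solve Σ zᵢ(Kᵢ−1)/(1+ψ₂(Kᵢ−1)) = 0.
Check two-phase: ΣzᵢKᵢ = 1.719 > 1 and Σzᵢ/Kᵢ = 1.137 > 1, so g(0) = 0.719 > 0 and g(1) = -0.137 < 0.
Iterate (Newton) starting at ψ₂ = 0.48:
  ψ₂ = 0.480: g = 0.1114, g' = -0.599 → ψ₂ = 0.666
  ψ₂ = 0.666: g = 0.0127, g' = -0.480 → ψ₂ = 0.693
Converged at ψ₂ = 0.693.
  2-propanol: x = 0.081, y = 0.348
  n-octane: x = 0.163, y = 0.213
  n-nonane: x = 0.757, y = 0.439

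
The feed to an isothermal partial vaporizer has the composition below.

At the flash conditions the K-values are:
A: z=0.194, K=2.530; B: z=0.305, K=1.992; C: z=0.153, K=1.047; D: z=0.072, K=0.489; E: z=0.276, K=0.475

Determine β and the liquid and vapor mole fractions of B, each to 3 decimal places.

β = 0.794, x_B = 0.171, y_B = 0.340

Let β = V/F and solve Σ zᵢ(Kᵢ−1)/(1+β(Kᵢ−1)) = 0.
g(0) = ΣzᵢKᵢ − 1 = 0.425 and g(1) = 1 − Σzᵢ/Kᵢ = -0.104, so a root lies in (0, 1).
Newton iteration, β⁰ = 0.5:
  β = 0.500: g = 0.1315, g' = -0.454 → β = 0.790
  β = 0.790: g = 0.0018, g' = -0.463 → β = 0.794
Converged at β = 0.794.
Compositions from xᵢ = zᵢ/(1+β(Kᵢ−1)), yᵢ = Kᵢxᵢ:
  A: x = 0.088, y = 0.222
  B: x = 0.171, y = 0.340
  C: x = 0.147, y = 0.154
  D: x = 0.121, y = 0.059
  E: x = 0.473, y = 0.225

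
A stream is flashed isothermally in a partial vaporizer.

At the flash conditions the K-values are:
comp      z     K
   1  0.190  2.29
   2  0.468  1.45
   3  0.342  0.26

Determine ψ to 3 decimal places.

Let ψ = V/F and solve Σ zᵢ(Kᵢ−1)/(1+ψ(Kᵢ−1)) = 0.
g(0) = ΣzᵢKᵢ − 1 = 0.203 and g(1) = 1 − Σzᵢ/Kᵢ = -0.721, so a root lies in (0, 1).
Newton iteration, ψ⁰ = 0.5:
  ψ = 0.500: g = -0.0808, g' = -0.652 → ψ = 0.376
  ψ = 0.376: g = -0.0055, g' = -0.572 → ψ = 0.366
Converged at ψ = 0.366.

ψ = 0.366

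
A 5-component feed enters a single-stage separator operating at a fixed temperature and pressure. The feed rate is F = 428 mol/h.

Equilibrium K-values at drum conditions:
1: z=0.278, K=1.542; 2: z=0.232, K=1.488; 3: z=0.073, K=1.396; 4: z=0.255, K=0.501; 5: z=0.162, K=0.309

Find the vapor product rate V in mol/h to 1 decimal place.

Material balance + equilibrium reduce to Σ zᵢ(Kᵢ−1)/(1+ψ(Kᵢ−1)) = 0.
Feasibility: ΣzᵢKᵢ = 1.054, Σzᵢ/Kᵢ = 1.422 — both > 1, two phases present.
Newton–Raphson from ψ = 0.5:
  ψ = 0.500: g = -0.1069, g' = -0.388 → ψ = 0.224
  ψ = 0.224: g = -0.0128, g' = -0.308 → ψ = 0.183
  ψ = 0.183: g = -0.0001, g' = -0.302 → ψ = 0.182
Converged at ψ = 0.182.
Then V = ψ·F = 0.1823·428 = 78.0 mol/h and L = F − V = 350.0 mol/h.

V = 78.0 mol/h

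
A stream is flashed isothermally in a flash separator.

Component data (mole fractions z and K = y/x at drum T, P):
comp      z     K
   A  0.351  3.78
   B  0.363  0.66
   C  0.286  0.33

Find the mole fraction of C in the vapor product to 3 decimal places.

Rachford–Rice: g(ψ) = Σ zᵢ(Kᵢ−1)/(1+ψ(Kᵢ−1)) = 0.
g(0) = ΣzᵢKᵢ − 1 = 0.661 and g(1) = 1 − Σzᵢ/Kᵢ = -0.510, so a root lies in (0, 1).
Newton–Raphson from ψ = 0.43:
  ψ = 0.430: g = 0.0307, g' = -0.874 → ψ = 0.465
  ψ = 0.465: g = 0.0005, g' = -0.846 → ψ = 0.466
Converged at ψ = 0.466.
Compositions from xᵢ = zᵢ/(1+ψ(Kᵢ−1)), yᵢ = Kᵢxᵢ:
  A: x = 0.153, y = 0.578
  B: x = 0.431, y = 0.285
  C: x = 0.416, y = 0.137

y_C = 0.137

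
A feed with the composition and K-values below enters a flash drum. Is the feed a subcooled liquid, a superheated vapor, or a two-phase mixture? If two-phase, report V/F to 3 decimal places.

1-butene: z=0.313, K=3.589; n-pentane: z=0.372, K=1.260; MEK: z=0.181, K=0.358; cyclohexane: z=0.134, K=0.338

ΣzᵢKᵢ = 1.702; Σzᵢ/Kᵢ = 1.284.
Both exceed 1, so a two-phase solution exists.
Rachford–Rice: g(ψ) = Σ zᵢ(Kᵢ−1)/(1+ψ(Kᵢ−1)) = 0.
Newton iteration, ψ⁰ = 0.5:
  ψ = 0.500: g = 0.1350, g' = -0.711 → ψ = 0.690
  ψ = 0.690: g = 0.0010, g' = -0.728 → ψ = 0.691
Converged at ψ = 0.691.

two-phase, V/F = 0.691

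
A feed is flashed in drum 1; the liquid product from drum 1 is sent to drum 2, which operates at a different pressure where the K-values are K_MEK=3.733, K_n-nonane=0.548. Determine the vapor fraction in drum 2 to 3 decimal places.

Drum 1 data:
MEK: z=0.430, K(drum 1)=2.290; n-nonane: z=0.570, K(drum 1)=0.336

V/F (drum 2) = 0.510

Drum 1:
Rachford–Rice: g(ψ₁) = Σ zᵢ(Kᵢ−1)/(1+ψ₁(Kᵢ−1)) = 0.
g(0) = ΣzᵢKᵢ − 1 = 0.176 and g(1) = 1 − Σzᵢ/Kᵢ = -0.884, so a root lies in (0, 1).
Newton–Raphson from ψ₁ = 0.5:
  ψ₁ = 0.500: g = -0.2294, g' = -0.828 → ψ₁ = 0.223
  ψ₁ = 0.223: g = -0.0134, g' = -0.778 → ψ₁ = 0.206
Converged at ψ₁ = 0.206.
Drum-1 compositions:
  MEK: x = 0.340, y = 0.778
  n-nonane: x = 0.660, y = 0.222
Drum-2 feed = drum-1 liquid: z₂ = (0.3398, 0.6602).
Drum 2:
Rachford–Rice: g(ψ₂) = Σ zᵢ(Kᵢ−1)/(1+ψ₂(Kᵢ−1)) = 0.
Check two-phase: ΣzᵢKᵢ = 1.630 > 1 and Σzᵢ/Kᵢ = 1.296 > 1, so g(0) = 0.630 > 0 and g(1) = -0.296 < 0.
Iterate (Newton) starting at ψ₂ = 0.37:
  ψ₂ = 0.370: g = 0.1034, g' = -0.822 → ψ₂ = 0.496
  ψ₂ = 0.496: g = 0.0097, g' = -0.682 → ψ₂ = 0.510
Converged at ψ₂ = 0.510.
  MEK: x = 0.142, y = 0.530
  n-nonane: x = 0.858, y = 0.470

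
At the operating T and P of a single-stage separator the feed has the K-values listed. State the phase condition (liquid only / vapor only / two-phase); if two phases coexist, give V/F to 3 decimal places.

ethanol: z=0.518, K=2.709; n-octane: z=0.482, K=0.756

ΣzᵢKᵢ = 1.768; Σzᵢ/Kᵢ = 0.829.
Since Σzᵢ/Kᵢ < 1 the mixture is above its dew point — single vapor phase.

vapor only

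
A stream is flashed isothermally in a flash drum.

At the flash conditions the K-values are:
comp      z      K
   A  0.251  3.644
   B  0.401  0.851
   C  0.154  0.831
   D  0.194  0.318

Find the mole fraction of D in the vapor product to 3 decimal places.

y_D = 0.092

Material balance + equilibrium reduce to Σ zᵢ(Kᵢ−1)/(1+V/F(Kᵢ−1)) = 0.
Feasibility: ΣzᵢKᵢ = 1.446, Σzᵢ/Kᵢ = 1.335 — both > 1, two phases present.
Newton iteration, V/F⁰ = 0.5:
  V/F = 0.500: g = -0.0080, g' = -0.549 → V/F = 0.486
Converged at V/F = 0.486.
Compositions from xᵢ = zᵢ/(1+V/F(Kᵢ−1)), yᵢ = Kᵢxᵢ:
  A: x = 0.110, y = 0.400
  B: x = 0.432, y = 0.368
  C: x = 0.168, y = 0.139
  D: x = 0.290, y = 0.092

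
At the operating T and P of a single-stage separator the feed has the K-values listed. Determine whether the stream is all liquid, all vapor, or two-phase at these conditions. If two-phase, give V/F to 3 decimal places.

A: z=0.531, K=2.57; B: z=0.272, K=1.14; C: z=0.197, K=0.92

all vapor

ΣzᵢKᵢ = 1.856; Σzᵢ/Kᵢ = 0.659.
Since Σzᵢ/Kᵢ < 1 the mixture is above its dew point — single vapor phase.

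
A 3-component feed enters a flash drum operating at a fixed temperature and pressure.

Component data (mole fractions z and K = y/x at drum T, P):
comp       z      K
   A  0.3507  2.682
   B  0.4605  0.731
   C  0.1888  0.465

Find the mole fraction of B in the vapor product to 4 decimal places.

Material balance + equilibrium reduce to Σ zᵢ(Kᵢ−1)/(1+ψ(Kᵢ−1)) = 0.
Feasibility: ΣzᵢKᵢ = 1.3650, Σzᵢ/Kᵢ = 1.1667 — both > 1, two phases present.
Newton–Raphson from ψ = 0.54:
  ψ = 0.5400: g = 0.02214, g' = -0.4249 → ψ = 0.5921
  ψ = 0.5921: g = 0.00036, g' = -0.4120 → ψ = 0.5930
Converged at ψ = 0.5930.
Compositions from xᵢ = zᵢ/(1+ψ(Kᵢ−1)), yᵢ = Kᵢxᵢ:
  A: x = 0.1756, y = 0.4709
  B: x = 0.5479, y = 0.4005
  C: x = 0.2765, y = 0.1286

y_B = 0.4005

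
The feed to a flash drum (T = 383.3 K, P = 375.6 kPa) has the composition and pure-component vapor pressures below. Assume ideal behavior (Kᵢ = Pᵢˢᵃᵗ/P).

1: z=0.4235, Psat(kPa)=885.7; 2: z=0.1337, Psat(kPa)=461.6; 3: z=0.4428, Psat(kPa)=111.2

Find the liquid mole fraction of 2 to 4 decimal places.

Raoult's law: Kᵢ = Pᵢˢᵃᵗ/P = Pᵢˢᵃᵗ/375.6.
  K_1 = 885.7/375.6 = 2.358094, K_2 = 461.6/375.6 = 1.228967, K_3 = 111.2/375.6 = 0.296060
Newton iteration, ψ⁰ = 0.5:
  ψ = 0.5000: g = -0.11099, g' = -0.8052 → ψ = 0.3622
  ψ = 0.3622: g = -0.00456, g' = -0.7522 → ψ = 0.3561
Converged at ψ = 0.3561.
Compositions from xᵢ = zᵢ/(1+ψ(Kᵢ−1)), yᵢ = Kᵢxᵢ:
  1: x = 0.2855, y = 0.6731
  2: x = 0.1236, y = 0.1519
  3: x = 0.5909, y = 0.1749

x_2 = 0.1236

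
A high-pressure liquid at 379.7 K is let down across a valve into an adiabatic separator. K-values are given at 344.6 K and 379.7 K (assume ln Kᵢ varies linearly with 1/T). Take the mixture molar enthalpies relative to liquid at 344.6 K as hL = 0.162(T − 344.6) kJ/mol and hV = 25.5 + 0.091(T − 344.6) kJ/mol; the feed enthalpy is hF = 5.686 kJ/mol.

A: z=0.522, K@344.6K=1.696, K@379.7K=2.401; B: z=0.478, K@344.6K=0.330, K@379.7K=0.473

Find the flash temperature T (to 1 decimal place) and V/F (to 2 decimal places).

Adiabatic flash: solve Rachford–Rice at each trial T, then check hF = ψ·hV(T) + (1−ψ)·hL(T).
  T = 344.6 K: K = (1.696, 0.330), RR gives ψ = 0.092, H_out = 2.354 kJ/mol
  T = 379.7 K: K = (2.401, 0.473), RR gives ψ = 0.649, H_out = 20.626 kJ/mol
  T = 362.1 K: K = (2.034, 0.398), RR gives ψ = 0.405, H_out = 12.667 kJ/mol
  T = 353.4 K: K = (1.862, 0.364), RR gives ψ = 0.266, H_out = 8.043 kJ/mol
  T = 349.0 K: K = (1.778, 0.347), RR gives ψ = 0.185, H_out = 5.367 kJ/mol
  T = 351.2 K: K = (1.820, 0.355), RR gives ψ = 0.227, H_out = 6.741 kJ/mol
Linear interpolation between T = 349.0 (H_out = 5.367) and T = 351.2 (H_out = 6.741) on hF = 5.686 gives T ≈ 349.5 K, at which ψ = 0.19.

T = 349.5 K, V/F = 0.19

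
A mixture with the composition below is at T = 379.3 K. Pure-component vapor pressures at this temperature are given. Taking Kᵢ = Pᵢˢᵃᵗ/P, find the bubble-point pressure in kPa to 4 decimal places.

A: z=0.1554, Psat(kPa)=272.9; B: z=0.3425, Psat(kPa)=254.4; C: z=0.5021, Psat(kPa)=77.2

Pbub = 168.3028 kPa

At the bubble point ψ → 0, so ΣzᵢKᵢ = 1 with Kᵢ = Pᵢˢᵃᵗ/P ⇒ P = ΣzᵢPᵢˢᵃᵗ.
P = 0.1554·272.9 + 0.3425·254.4 + 0.5021·77.2 = 168.3028 kPa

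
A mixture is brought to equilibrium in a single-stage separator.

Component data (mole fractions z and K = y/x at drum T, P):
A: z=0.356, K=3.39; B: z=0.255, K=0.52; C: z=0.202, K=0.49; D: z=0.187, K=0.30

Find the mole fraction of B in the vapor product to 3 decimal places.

y_B = 0.161

Iterate (Newton) starting at ψ = 0.44:
  ψ = 0.440: g = -0.0624, g' = -0.856 → ψ = 0.367
  ψ = 0.367: g = 0.0017, g' = -0.909 → ψ = 0.369
Converged at ψ = 0.369.
Compositions from xᵢ = zᵢ/(1+ψ(Kᵢ−1)), yᵢ = Kᵢxᵢ:
  A: x = 0.189, y = 0.641
  B: x = 0.310, y = 0.161
  C: x = 0.249, y = 0.122
  D: x = 0.252, y = 0.076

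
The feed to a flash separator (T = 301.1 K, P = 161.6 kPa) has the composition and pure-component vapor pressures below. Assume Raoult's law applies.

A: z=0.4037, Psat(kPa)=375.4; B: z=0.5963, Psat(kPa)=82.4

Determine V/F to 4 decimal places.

Raoult's law: Kᵢ = Pᵢˢᵃᵗ/P = Pᵢˢᵃᵗ/161.6.
  K_A = 375.4/161.6 = 2.323020, K_B = 82.4/161.6 = 0.509901
Rachford–Rice: g(V/F) = Σ zᵢ(Kᵢ−1)/(1+V/F(Kᵢ−1)) = 0.
Check two-phase: ΣzᵢKᵢ = 1.2419 > 1 and Σzᵢ/Kᵢ = 1.3432 > 1, so g(0) = 0.2419 > 0 and g(1) = -0.3432 < 0.
Binary case is linear: z₁(K₁−1)(1+V/F(K₂−1)) + z₂(K₂−1)(1+V/F(K₁−1)) = 0
⇒ V/F = [z₁(K₁−1)+z₂(K₂−1)] / [−(K₁−1)(K₂−1)] = 0.24186/0.64841 = 0.3730

V/F = 0.3730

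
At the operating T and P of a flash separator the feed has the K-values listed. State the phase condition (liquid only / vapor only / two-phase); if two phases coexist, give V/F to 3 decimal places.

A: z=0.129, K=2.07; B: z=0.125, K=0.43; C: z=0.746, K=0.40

liquid only

ΣzᵢKᵢ = 0.619; Σzᵢ/Kᵢ = 2.218.
Since ΣzᵢKᵢ < 1 the mixture is below its bubble point — single liquid phase.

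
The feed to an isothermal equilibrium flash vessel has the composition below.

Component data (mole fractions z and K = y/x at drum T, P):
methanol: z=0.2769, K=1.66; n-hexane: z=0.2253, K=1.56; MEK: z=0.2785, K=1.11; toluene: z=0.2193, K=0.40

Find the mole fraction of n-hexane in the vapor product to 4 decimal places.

Material balance + equilibrium reduce to Σ zᵢ(Kᵢ−1)/(1+ψ(Kᵢ−1)) = 0.
Check two-phase: ΣzᵢKᵢ = 1.2080 > 1 and Σzᵢ/Kᵢ = 1.1104 > 1, so g(0) = 0.2080 > 0 and g(1) = -0.1104 < 0.
Newton iteration, ψ⁰ = 0.5:
  ψ = 0.5000: g = 0.07704, g' = -0.2755 → ψ = 0.7797
  ψ = 0.7797: g = -0.01055, g' = -0.3684 → ψ = 0.7511
  ψ = 0.7511: g = -0.00022, g' = -0.3534 → ψ = 0.7504
Converged at ψ = 0.7504.
Compositions from xᵢ = zᵢ/(1+ψ(Kᵢ−1)), yᵢ = Kᵢxᵢ:
  methanol: x = 0.1852, y = 0.3074
  n-hexane: x = 0.1586, y = 0.2475
  MEK: x = 0.2573, y = 0.2856
  toluene: x = 0.3989, y = 0.1596

y_n-hexane = 0.2475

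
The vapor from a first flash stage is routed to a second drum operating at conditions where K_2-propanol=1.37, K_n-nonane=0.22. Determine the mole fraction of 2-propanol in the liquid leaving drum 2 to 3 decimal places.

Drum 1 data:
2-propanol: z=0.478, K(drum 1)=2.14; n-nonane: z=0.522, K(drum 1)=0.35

x_2-propanol (drum 2) = 0.678

Drum 1:
Material balance + equilibrium reduce to Σ zᵢ(Kᵢ−1)/(1+ψ₁(Kᵢ−1)) = 0.
g(0) = ΣzᵢKᵢ − 1 = 0.206 and g(1) = 1 − Σzᵢ/Kᵢ = -0.715, so a root lies in (0, 1).
Binary case is linear: z₁(K₁−1)(1+ψ₁(K₂−1)) + z₂(K₂−1)(1+ψ₁(K₁−1)) = 0
⇒ ψ₁ = [z₁(K₁−1)+z₂(K₂−1)] / [−(K₁−1)(K₂−1)] = 0.2056/0.7410 = 0.277
Drum-1 compositions:
  2-propanol: x = 0.363, y = 0.777
  n-nonane: x = 0.637, y = 0.223
Drum-2 feed = drum-1 vapor: z₂ = (0.7771, 0.2229).
Drum 2:
Let ψ₂ = V/F and solve Σ zᵢ(Kᵢ−1)/(1+ψ₂(Kᵢ−1)) = 0.
g(0) = ΣzᵢKᵢ − 1 = 0.114 and g(1) = 1 − Σzᵢ/Kᵢ = -0.580, so a root lies in (0, 1).
Binary case is linear: z₁(K₁−1)(1+ψ₂(K₂−1)) + z₂(K₂−1)(1+ψ₂(K₁−1)) = 0
⇒ ψ₂ = [z₁(K₁−1)+z₂(K₂−1)] / [−(K₁−1)(K₂−1)] = 0.1137/0.2886 = 0.394
  2-propanol: x = 0.678, y = 0.929
  n-nonane: x = 0.322, y = 0.071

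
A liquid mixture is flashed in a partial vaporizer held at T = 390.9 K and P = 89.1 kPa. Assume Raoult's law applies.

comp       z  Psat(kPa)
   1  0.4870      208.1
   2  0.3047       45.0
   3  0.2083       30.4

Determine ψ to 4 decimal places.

ψ = 0.4766

Raoult's law: Kᵢ = Pᵢˢᵃᵗ/P = Pᵢˢᵃᵗ/89.1.
  K_1 = 208.1/89.1 = 2.335578, K_2 = 45.0/89.1 = 0.505051, K_3 = 30.4/89.1 = 0.341190
Let ψ = V/F and solve Σ zᵢ(Kᵢ−1)/(1+ψ(Kᵢ−1)) = 0.
g(0) = ΣzᵢKᵢ − 1 = 0.3624 and g(1) = 1 − Σzᵢ/Kᵢ = -0.4223, so a root lies in (0, 1).
Newton–Raphson from ψ = 0.4:
  ψ = 0.4000: g = 0.04957, g' = -0.6518 → ψ = 0.4761
  ψ = 0.4761: g = 0.00038, g' = -0.6443 → ψ = 0.4766
Converged at ψ = 0.4766.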